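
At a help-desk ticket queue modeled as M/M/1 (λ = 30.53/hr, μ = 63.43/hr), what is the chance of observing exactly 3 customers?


ρ = 30.53/63.43 = 0.4813
P_n = (1−ρ)·ρ^n = (1 − 0.4813)·0.4813^3 = 0.5187·0.111505 = 0.057836

Final: 0.057836


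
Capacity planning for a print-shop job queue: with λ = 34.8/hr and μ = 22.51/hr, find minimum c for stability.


Stability requires cμ > λ ⇔ c > λ/μ.
λ/μ = 34.8/22.51 = 1.5460
Minimum integer c = ⌊1.5460⌋ + 1 = 2
Check: 2·22.51 = 45.02 > 34.8, while 1·22.51 = 22.51 ≤ 34.8

Final: 2 servers


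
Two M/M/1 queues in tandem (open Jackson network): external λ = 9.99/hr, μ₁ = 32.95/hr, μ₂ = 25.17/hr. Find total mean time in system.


Each node sees arrival rate λ = 9.99/hr (tandem ⇒ throughput preserved).
W₁ = 1/(μ₁−λ) = 1/(32.95−9.99) = 0.04355 hr
W₂ = 1/(μ₂−λ) = 1/(25.17−9.99) = 0.06588 hr
W_total = W₁ + W₂ = 0.04355 + 0.06588 = 0.10943 hr

Final: 0.10943 hr


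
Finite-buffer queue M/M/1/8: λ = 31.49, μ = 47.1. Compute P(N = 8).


ρ = λ/μ = 31.49/47.1 = 0.6686
P_K = (1−ρ)ρ^K/(1−ρ^(K+1)) = (0.3314·0.039922)/(1 − 0.026691)
= 0.013231/0.973309 = 0.013594

Final: 0.013594


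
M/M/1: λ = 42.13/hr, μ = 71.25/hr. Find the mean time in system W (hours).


W = 1/(μ−λ) = 1/(71.25 − 42.13) = 1/29.12 = 0.03434 hr

Final: 0.03434 hr


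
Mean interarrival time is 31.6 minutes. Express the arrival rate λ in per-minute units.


λ = 1/(interarrival time) in consistent units.
1 minute = 1 min, so λ = 1/31.6 = 0.03165 per minute

Final: 0.03165 /min


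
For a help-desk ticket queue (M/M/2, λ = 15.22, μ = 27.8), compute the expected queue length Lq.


a = λ/μ = 0.5475; ρ = a/2 = 0.2737
P₀ = 0.570178
Lq = P₀·a^c·ρ / (c!·(1−ρ)²) = 0.570178·0.29974·0.2737/(2·0.52745)
= 0.04435

Final: 0.04435


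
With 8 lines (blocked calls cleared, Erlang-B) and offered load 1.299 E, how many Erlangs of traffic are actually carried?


B(8,1.299) = 0.00005485 (Erlang-B)
Carried load = a(1 − B) = 1.299·(1 − 0.00005485) = 1.299·0.999945 = 1.2989 E

Final: 1.2989 Erlangs


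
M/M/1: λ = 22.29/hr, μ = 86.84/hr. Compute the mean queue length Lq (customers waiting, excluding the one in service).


ρ = 22.29/86.84 = 0.2567
Lq = ρ²/(1−ρ) = 0.06588/0.7433 = 0.08863

Final: 0.08863


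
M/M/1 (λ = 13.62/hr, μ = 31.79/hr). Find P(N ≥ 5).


ρ = 13.62/31.79 = 0.4284
P(N ≥ n) = ρ^n = 0.4284^5 = 0.014436

Final: 0.014436


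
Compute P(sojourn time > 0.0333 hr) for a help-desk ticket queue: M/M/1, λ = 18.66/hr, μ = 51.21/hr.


W ~ Exponential(μ−λ) for M/M/1.
μ − λ = 51.21 − 18.66 = 32.5500
P(W > t) = e^{−(μ−λ)t} = e^{−1.0839} = 0.338269

Final: 0.338269


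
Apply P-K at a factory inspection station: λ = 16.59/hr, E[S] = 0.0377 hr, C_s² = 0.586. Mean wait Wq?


ρ = λ·E[S] = 16.59·0.0377 = 0.6254
E[S²] = E[S]²(1+C_s²) = 0.0377²·(1+0.586) = 0.002254
Wq = λ·E[S²]/(2(1−ρ)) = 16.59·0.002254/(2·0.3746) = 0.04992 hr

Final: 0.04992 hr


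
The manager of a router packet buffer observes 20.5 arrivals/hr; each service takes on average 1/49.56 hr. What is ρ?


ρ = λ/μ = 20.5/49.56 = 0.4136

Final: 0.4136


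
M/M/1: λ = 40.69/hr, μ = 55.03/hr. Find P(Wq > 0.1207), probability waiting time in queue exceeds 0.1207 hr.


ρ = 40.69/55.03 = 0.7394
P(Wq > t) = ρ·e^{−(μ−λ)t} = 0.7394·e^{−1.7308}
= 0.7394·0.177136 = 0.130977

Final: 0.130977


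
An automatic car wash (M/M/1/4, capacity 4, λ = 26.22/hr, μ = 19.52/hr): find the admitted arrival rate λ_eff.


ρ = 1.3432; P_K = (1−ρ)ρ^4/(1−ρ^5) = 0.331291
λ_eff = λ(1 − P_K) = 26.22·(1 − 0.331291) = 26.22·0.668709 = 17.5335 /hr

Final: 17.5335 /hr


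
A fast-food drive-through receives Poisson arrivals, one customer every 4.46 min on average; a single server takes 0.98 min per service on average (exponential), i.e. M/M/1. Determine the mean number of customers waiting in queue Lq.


λ = 60/4.46 = 13.4529 /hr
μ = 60/0.98 = 61.2245 /hr
ρ = λ/μ = 13.4529/61.2245 = 0.2197
Lq = ρ²/(1−ρ) = 0.04828/0.7803 = 0.06188

Final: 0.06188


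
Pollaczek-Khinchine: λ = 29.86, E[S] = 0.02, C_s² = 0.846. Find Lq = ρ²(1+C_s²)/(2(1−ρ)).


ρ = λ·E[S] = 29.86·0.02 = 0.5972
Lq = ρ²(1+C_s²)/(2(1−ρ)) = 0.3566·(1+0.846)/(2·0.4028)
= 0.3566·1.8460/0.8056 = 0.81724

Final: 0.81724


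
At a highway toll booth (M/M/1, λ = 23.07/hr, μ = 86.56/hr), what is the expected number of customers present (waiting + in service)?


ρ = λ/μ = 23.07/86.56 = 0.2665
L = ρ/(1−ρ) = 0.2665/(1 − 0.2665) = 0.2665/0.7335 = 0.3634

Final: 0.3634


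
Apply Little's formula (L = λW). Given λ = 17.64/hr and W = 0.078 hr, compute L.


L = λW = 17.64·0.078 = 1.3759

Final: 1.3759


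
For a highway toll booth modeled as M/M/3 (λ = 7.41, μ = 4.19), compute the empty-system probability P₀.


a = λ/μ = 7.41/4.19 = 1.7685; ρ = a/c = 0.5895
Σ_{k=0}^{2} a^k/k! (terms k=0..2) = 1.00000 + 1.76850 + 1.56379 = 4.33229
Tail: a^3/(3!(1−ρ)) = 5.53111/(6·0.4105) = 2.24567
P₀ = 1/(4.33229 + 2.24567) = 1/6.57796 = 0.152023

Final: 0.152023


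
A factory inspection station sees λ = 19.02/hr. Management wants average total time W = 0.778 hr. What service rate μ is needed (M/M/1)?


W = 1/(μ−λ) ⇒ μ − λ = 1/W = 1/0.778 = 1.2853
μ = λ + 1/W = 19.02 + 1.2853 = 20.3053 per hr

Final: 20.3053 /hr


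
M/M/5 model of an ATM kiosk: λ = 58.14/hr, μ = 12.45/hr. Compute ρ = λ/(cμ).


ρ = λ/(cμ) = 58.14/(5·12.45) = 58.14/62.25 = 0.9340

Final: 0.9340


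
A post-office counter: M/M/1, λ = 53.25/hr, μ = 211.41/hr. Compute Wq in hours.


ρ = 53.25/211.41 = 0.2519
Wq = ρ/(μ−λ) = 0.2519/(211.41 − 53.25) = 0.2519/158.16 = 0.001593 hr

Final: 0.001593 hr


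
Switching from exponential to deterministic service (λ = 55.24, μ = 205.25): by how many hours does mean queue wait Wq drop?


ρ = 55.24/205.25 = 0.2691
Wq(M/M/1) = ρ/(μ−λ) = 0.2691/150.01 = 0.001794 hr
Wq(M/D/1) = ρ/(2(μ−λ)) = 0.0008971 hr
Savings = 0.001794 − 0.0008971 = 0.0008971 hr

Final: 0.0008971 hr


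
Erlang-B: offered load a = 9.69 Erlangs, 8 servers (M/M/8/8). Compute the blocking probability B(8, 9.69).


B(c,a) = (a^c/c!) / Σ_{k=0}^{c} a^k/k!
a^8/8! = 1927.834256
Σ terms (k=0..8): 1.00000 + 9.69000 + 46.94805 + 151.64220 + 367.35323 + 711.93057 + 1149.76786 + 1591.60723 + 1927.83426 = 5957.773398
B = 1927.834256/5957.773398 = 0.323583

Final: 0.323583


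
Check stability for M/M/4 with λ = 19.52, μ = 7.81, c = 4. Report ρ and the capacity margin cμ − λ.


Total capacity cμ = 4·7.81 = 31.24/hr
ρ = λ/(cμ) = 19.52/31.24 = 0.6248
Stable ⇔ ρ < 1: YES
Spare capacity = cμ − λ = 31.24 − 19.52 = 11.72/hr

Final: ρ = 0.6248; stable; margin = 11.72/hr


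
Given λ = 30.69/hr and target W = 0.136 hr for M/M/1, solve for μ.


W = 1/(μ−λ) ⇒ μ − λ = 1/W = 1/0.136 = 7.3529
μ = λ + 1/W = 30.69 + 7.3529 = 38.0429 per hr

Final: 38.0429 /hr


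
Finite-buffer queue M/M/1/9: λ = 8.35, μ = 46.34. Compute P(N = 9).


ρ = λ/μ = 8.35/46.34 = 0.1802
P_K = (1−ρ)ρ^K/(1−ρ^(K+1)) = (0.8198·0.0000002003)/(1 − 0.00000003608)
= 0.0000001642/1.000000 = 0.0000001642

Final: 0.0000001642


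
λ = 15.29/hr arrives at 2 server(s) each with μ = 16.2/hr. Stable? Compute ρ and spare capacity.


Total capacity cμ = 2·16.2 = 32.40/hr
ρ = λ/(cμ) = 15.29/32.40 = 0.4719
Stable ⇔ ρ < 1: YES
Spare capacity = cμ − λ = 32.40 − 15.29 = 17.11/hr

Final: ρ = 0.4719; stable; margin = 17.11/hr


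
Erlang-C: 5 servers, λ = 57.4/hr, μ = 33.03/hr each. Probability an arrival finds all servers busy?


a = λ/μ = 1.7378; ρ = a/5 = 0.3476
P₀ = 0.175286 (from M/M/c formula)
C(c,a) = [a^c/(c!(1−ρ))]·P₀ = [15.84954/(120·0.6524)]·0.175286
= 0.20244·0.175286 = 0.035485

Final: 0.035485


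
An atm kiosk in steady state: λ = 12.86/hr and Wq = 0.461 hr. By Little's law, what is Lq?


Lq = λWq = 12.86·0.461 = 5.9285

Final: 5.9285


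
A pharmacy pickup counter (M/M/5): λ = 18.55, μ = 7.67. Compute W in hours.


a = 2.4185; ρ = 0.4837; P₀ = 0.087245
Lq = P₀·a^c·ρ/(c!(1−ρ)²) = 0.10916
Wq = Lq/λ = 0.10916/18.55 = 0.005885 hr
W = Wq + 1/μ = 0.005885 + 0.13038 = 0.13626 hr

Final: 0.13626 hr


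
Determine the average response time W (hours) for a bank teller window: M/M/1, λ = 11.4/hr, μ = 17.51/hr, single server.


W = 1/(μ−λ) = 1/(17.51 − 11.4) = 1/6.11 = 0.1637 hr

Final: 0.1637 hr


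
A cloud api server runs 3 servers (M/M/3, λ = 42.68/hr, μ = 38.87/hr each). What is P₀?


a = λ/μ = 42.68/38.87 = 1.0980; ρ = a/c = 0.3660
Σ_{k=0}^{2} a^k/k! (terms k=0..2) = 1.00000 + 1.09802 + 0.60282 = 2.70084
Tail: a^3/(3!(1−ρ)) = 1.32382/(6·0.6340) = 0.34801
P₀ = 1/(2.70084 + 0.34801) = 1/3.04885 = 0.327992

Final: 0.327992


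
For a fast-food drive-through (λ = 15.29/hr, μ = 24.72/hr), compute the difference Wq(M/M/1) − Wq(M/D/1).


ρ = 15.29/24.72 = 0.6185
Wq(M/M/1) = ρ/(μ−λ) = 0.6185/9.43 = 0.06559 hr
Wq(M/D/1) = ρ/(2(μ−λ)) = 0.03280 hr
Savings = 0.06559 − 0.03280 = 0.03280 hr

Final: 0.03280 hr


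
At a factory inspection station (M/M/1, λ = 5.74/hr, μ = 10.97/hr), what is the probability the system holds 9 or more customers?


ρ = 5.74/10.97 = 0.5232
P(N ≥ n) = ρ^n = 0.5232^9 = 0.002940

Final: 0.002940


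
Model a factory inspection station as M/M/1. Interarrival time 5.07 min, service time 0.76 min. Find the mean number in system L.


λ = 60/5.07 = 11.8343 /hr
μ = 60/0.76 = 78.9474 /hr
ρ = λ/μ = 11.8343/78.9474 = 0.1499
L = ρ/(1−ρ) = 0.1499/0.8501 = 0.1763

Final: 0.1763


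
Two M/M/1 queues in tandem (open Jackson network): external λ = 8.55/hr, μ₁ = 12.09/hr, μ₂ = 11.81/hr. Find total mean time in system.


Each node sees arrival rate λ = 8.55/hr (tandem ⇒ throughput preserved).
W₁ = 1/(μ₁−λ) = 1/(12.09−8.55) = 0.28249 hr
W₂ = 1/(μ₂−λ) = 1/(11.81−8.55) = 0.30675 hr
W_total = W₁ + W₂ = 0.28249 + 0.30675 = 0.58923 hr

Final: 0.58923 hr


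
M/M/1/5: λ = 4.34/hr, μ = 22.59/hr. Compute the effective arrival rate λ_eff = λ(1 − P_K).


ρ = 0.1921; P_K = (1−ρ)ρ^5/(1−ρ^6) = 0.0002115
λ_eff = λ(1 − P_K) = 4.34·(1 − 0.0002115) = 4.34·0.999789 = 4.3391 /hr

Final: 4.3391 /hr


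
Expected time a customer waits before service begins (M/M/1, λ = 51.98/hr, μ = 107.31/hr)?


ρ = 51.98/107.31 = 0.4844
Wq = ρ/(μ−λ) = 0.4844/(107.31 − 51.98) = 0.4844/55.33 = 0.008755 hr

Final: 0.008755 hr


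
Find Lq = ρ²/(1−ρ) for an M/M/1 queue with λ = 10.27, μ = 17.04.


ρ = 10.27/17.04 = 0.6027
Lq = ρ²/(1−ρ) = 0.3632/0.3973 = 0.9143

Final: 0.9143


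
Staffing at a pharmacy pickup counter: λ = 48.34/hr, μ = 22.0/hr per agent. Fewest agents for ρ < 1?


Stability requires cμ > λ ⇔ c > λ/μ.
λ/μ = 48.34/22.0 = 2.1973
Minimum integer c = ⌊2.1973⌋ + 1 = 3
Check: 3·22.0 = 66.00 > 48.34, while 2·22.0 = 44.00 ≤ 48.34

Final: 3 servers


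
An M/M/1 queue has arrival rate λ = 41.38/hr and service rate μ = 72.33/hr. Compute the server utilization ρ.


ρ = λ/μ = 41.38/72.33 = 0.5721

Final: 0.5721


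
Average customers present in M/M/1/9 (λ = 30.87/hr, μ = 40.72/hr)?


ρ = 30.87/40.72 = 0.7581
L = ρ[1 − (K+1)ρ^K + Kρ^(K+1)] / [(1−ρ)(1−ρ^(K+1))]
Numerator: 0.7581·(1 − 10·0.082710 + 9·0.062703) = 0.558893
Denominator: (0.2419)·(0.937297) = 0.226728
L = 0.558893/0.226728 = 2.4650

Final: 2.4650


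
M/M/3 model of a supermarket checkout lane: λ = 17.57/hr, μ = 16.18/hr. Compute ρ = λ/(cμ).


ρ = λ/(cμ) = 17.57/(3·16.18) = 17.57/48.54 = 0.3620

Final: 0.3620


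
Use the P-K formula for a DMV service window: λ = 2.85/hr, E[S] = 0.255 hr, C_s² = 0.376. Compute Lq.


ρ = λ·E[S] = 2.85·0.255 = 0.7268
Lq = ρ²(1+C_s²)/(2(1−ρ)) = 0.5282·(1+0.376)/(2·0.2732)
= 0.5282·1.3760/0.5465 = 1.32984

Final: 1.32984


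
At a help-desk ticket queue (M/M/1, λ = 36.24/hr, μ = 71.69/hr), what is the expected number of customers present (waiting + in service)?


ρ = λ/μ = 36.24/71.69 = 0.5055
L = ρ/(1−ρ) = 0.5055/(1 − 0.5055) = 0.5055/0.4945 = 1.0223

Final: 1.0223


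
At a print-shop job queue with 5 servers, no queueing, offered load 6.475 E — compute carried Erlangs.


B(5,6.475) = 0.392300 (Erlang-B)
Carried load = a(1 − B) = 6.475·(1 − 0.392300) = 6.475·0.607700 = 3.9349 E

Final: 3.9349 Erlangs


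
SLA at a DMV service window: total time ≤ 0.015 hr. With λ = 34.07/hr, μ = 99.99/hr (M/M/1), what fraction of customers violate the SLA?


W ~ Exponential(μ−λ) for M/M/1.
μ − λ = 99.99 − 34.07 = 65.9200
P(W > t) = e^{−(μ−λ)t} = e^{−0.9888} = 0.372023

Final: 0.372023


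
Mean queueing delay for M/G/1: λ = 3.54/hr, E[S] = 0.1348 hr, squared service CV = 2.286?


ρ = λ·E[S] = 3.54·0.1348 = 0.4772
E[S²] = E[S]²(1+C_s²) = 0.1348²·(1+2.286) = 0.059710
Wq = λ·E[S²]/(2(1−ρ)) = 3.54·0.059710/(2·0.5228) = 0.20215 hr

Final: 0.20215 hr


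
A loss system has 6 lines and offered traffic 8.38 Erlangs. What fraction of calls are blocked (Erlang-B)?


B(c,a) = (a^c/c!) / Σ_{k=0}^{c} a^k/k!
a^6/6! = 480.985092
Σ terms (k=0..6): 1.00000 + 8.38000 + 35.11220 + 98.08008 + 205.47776 + 344.38073 + 480.98509 = 1173.415869
B = 480.985092/1173.415869 = 0.409902

Final: 0.409902


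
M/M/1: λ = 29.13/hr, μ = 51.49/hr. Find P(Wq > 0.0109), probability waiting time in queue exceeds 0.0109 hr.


ρ = 29.13/51.49 = 0.5657
P(Wq > t) = ρ·e^{−(μ−λ)t} = 0.5657·e^{−0.2437}
= 0.5657·0.783704 = 0.443373

Final: 0.443373


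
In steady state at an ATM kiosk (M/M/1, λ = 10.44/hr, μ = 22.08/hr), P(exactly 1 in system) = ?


ρ = 10.44/22.08 = 0.4728
P_n = (1−ρ)·ρ^n = (1 − 0.4728)·0.4728^1 = 0.5272·0.472826 = 0.249262

Final: 0.249262


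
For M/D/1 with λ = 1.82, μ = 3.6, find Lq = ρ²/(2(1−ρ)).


ρ = 1.82/3.6 = 0.5056
M/D/1: Lq = ρ²/(2(1−ρ)) = 0.2556/(2·0.4944) = 0.25846

Final: 0.25846


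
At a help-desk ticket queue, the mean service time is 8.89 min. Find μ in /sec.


μ = 1/(service time) in consistent units.
1 second = 0.0166667 min, so μ = 0.0166667/8.89 = 0.001875 per second

Final: 0.001875 /sec


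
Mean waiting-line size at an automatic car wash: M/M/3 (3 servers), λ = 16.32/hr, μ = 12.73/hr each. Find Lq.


a = λ/μ = 1.2820; ρ = a/3 = 0.4273
P₀ = 0.269033
Lq = P₀·a^c·ρ / (c!·(1−ρ)²) = 0.269033·2.10705·0.4273/(6·0.32794)
= 0.12311

Final: 0.12311


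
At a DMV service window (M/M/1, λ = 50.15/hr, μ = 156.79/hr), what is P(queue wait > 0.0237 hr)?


ρ = 50.15/156.79 = 0.3199
P(Wq > t) = ρ·e^{−(μ−λ)t} = 0.3199·e^{−2.5274}
= 0.3199·0.079869 = 0.025546

Final: 0.025546


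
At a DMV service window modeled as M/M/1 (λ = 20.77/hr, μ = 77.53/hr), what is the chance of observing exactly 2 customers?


ρ = 20.77/77.53 = 0.2679
P_n = (1−ρ)·ρ^n = (1 − 0.2679)·0.2679^2 = 0.7321·0.071768 = 0.052542

Final: 0.052542


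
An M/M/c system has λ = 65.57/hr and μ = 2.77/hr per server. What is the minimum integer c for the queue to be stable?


Stability requires cμ > λ ⇔ c > λ/μ.
λ/μ = 65.57/2.77 = 23.6715
Minimum integer c = ⌊23.6715⌋ + 1 = 24
Check: 24·2.77 = 66.48 > 65.57, while 23·2.77 = 63.71 ≤ 65.57

Final: 24 servers


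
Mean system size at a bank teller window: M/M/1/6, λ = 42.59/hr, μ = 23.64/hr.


ρ = 42.59/23.64 = 1.8016
L = ρ[1 − (K+1)ρ^K + Kρ^(K+1)] / [(1−ρ)(1−ρ^(K+1))]
Numerator: 1.8016·(1 − 7·34.194874 + 6·61.605739) = 236.497585
Denominator: (-0.8016)·(-60.605739) = 48.582012
L = 236.497585/48.582012 = 4.8680

Final: 4.8680


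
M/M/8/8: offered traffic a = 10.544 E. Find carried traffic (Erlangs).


B(8,10.544) = 0.363073 (Erlang-B)
Carried load = a(1 − B) = 10.544·(1 − 0.363073) = 10.544·0.636927 = 6.7158 E

Final: 6.7158 Erlangs


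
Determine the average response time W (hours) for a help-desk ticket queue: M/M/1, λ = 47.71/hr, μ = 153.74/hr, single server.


W = 1/(μ−λ) = 1/(153.74 − 47.71) = 1/106.03 = 0.009431 hr

Final: 0.009431 hr


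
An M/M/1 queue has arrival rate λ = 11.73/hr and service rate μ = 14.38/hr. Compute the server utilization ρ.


ρ = λ/μ = 11.73/14.38 = 0.8157

Final: 0.8157


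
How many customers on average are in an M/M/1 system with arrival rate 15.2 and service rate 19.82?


ρ = λ/μ = 15.2/19.82 = 0.7669
L = ρ/(1−ρ) = 0.7669/(1 − 0.7669) = 0.7669/0.2331 = 3.2900

Final: 3.2900


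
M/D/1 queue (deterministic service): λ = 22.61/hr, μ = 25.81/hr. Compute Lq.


ρ = 22.61/25.81 = 0.8760
M/D/1: Lq = ρ²/(2(1−ρ)) = 0.7674/(2·0.1240) = 3.09480

Final: 3.09480


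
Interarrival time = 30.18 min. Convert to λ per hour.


λ = 1/(interarrival time) in consistent units.
1 hour = 60 min, so λ = 60/30.18 = 1.9881 per hour

Final: 1.9881 /hr


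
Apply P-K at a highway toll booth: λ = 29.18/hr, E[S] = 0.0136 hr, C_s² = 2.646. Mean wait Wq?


ρ = λ·E[S] = 29.18·0.0136 = 0.3968
E[S²] = E[S]²(1+C_s²) = 0.0136²·(1+2.646) = 0.0006744
Wq = λ·E[S²]/(2(1−ρ)) = 29.18·0.0006744/(2·0.6032) = 0.01631 hr

Final: 0.01631 hr


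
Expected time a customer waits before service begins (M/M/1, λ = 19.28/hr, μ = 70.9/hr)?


ρ = 19.28/70.9 = 0.2719
Wq = ρ/(μ−λ) = 0.2719/(70.9 − 19.28) = 0.2719/51.62 = 0.005268 hr

Final: 0.005268 hr


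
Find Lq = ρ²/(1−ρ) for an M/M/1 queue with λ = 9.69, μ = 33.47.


ρ = 9.69/33.47 = 0.2895
Lq = ρ²/(1−ρ) = 0.08382/0.7105 = 0.1180

Final: 0.1180


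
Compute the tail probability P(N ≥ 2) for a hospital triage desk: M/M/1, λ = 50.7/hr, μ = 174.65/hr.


ρ = 50.7/174.65 = 0.2903
P(N ≥ n) = ρ^n = 0.2903^2 = 0.084271

Final: 0.084271


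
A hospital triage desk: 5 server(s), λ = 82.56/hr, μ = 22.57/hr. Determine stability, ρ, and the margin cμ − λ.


Total capacity cμ = 5·22.57 = 112.85/hr
ρ = λ/(cμ) = 82.56/112.85 = 0.7316
Stable ⇔ ρ < 1: YES
Spare capacity = cμ − λ = 112.85 − 82.56 = 30.29/hr

Final: ρ = 0.7316; stable; margin = 30.29/hr


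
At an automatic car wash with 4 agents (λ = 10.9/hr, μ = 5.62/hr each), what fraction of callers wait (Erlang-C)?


a = λ/μ = 1.9395; ρ = a/4 = 0.4849
P₀ = 0.139259 (from M/M/c formula)
C(c,a) = [a^c/(c!(1−ρ))]·P₀ = [14.15014/(24·0.5151)]·0.139259
= 1.14456·0.139259 = 0.159390

Final: 0.159390


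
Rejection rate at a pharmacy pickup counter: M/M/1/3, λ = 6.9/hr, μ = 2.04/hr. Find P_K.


ρ = λ/μ = 6.9/2.04 = 3.3824
P_K = (1−ρ)ρ^K/(1−ρ^(K+1)) = (-2.3824·38.695171)/(1 − 130.880725)
= -92.185554/-129.880725 = 0.709771

Final: 0.709771


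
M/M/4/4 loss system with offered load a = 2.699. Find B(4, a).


B(c,a) = (a^c/c!) / Σ_{k=0}^{c} a^k/k!
a^4/4! = 2.211059
Σ terms (k=0..4): 1.00000 + 2.69900 + 3.64230 + 3.27686 + 2.21106 = 12.829216
B = 2.211059/12.829216 = 0.172346

Final: 0.172346


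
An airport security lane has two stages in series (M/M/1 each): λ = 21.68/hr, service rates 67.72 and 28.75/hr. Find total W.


Each node sees arrival rate λ = 21.68/hr (tandem ⇒ throughput preserved).
W₁ = 1/(μ₁−λ) = 1/(67.72−21.68) = 0.02172 hr
W₂ = 1/(μ₂−λ) = 1/(28.75−21.68) = 0.14144 hr
W_total = W₁ + W₂ = 0.02172 + 0.14144 = 0.16316 hr

Final: 0.16316 hr


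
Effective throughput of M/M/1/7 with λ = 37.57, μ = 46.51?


ρ = 0.8078; P_K = (1−ρ)ρ^7/(1−ρ^8) = 0.052689
λ_eff = λ(1 − P_K) = 37.57·(1 − 0.052689) = 37.57·0.947311 = 35.5905 /hr

Final: 35.5905 /hr


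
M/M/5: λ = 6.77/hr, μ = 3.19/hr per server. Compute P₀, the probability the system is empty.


a = λ/μ = 6.77/3.19 = 2.1223; ρ = a/c = 0.4245
Σ_{k=0}^{4} a^k/k! (terms k=0..4) = 1.00000 + 2.12226 + 2.25199 + 1.59310 + 0.84524 = 7.81258
Tail: a^5/(5!(1−ρ)) = 43.05166/(120·0.5755) = 0.62334
P₀ = 1/(7.81258 + 0.62334) = 1/8.43593 = 0.118541

Final: 0.118541


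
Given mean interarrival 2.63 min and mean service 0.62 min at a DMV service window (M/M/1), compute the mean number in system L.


λ = 60/2.63 = 22.8137 /hr
μ = 60/0.62 = 96.7742 /hr
ρ = λ/μ = 22.8137/96.7742 = 0.2357
L = ρ/(1−ρ) = 0.2357/0.7643 = 0.3085

Final: 0.3085


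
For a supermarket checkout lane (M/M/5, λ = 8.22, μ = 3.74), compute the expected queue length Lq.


a = λ/μ = 2.1979; ρ = a/5 = 0.4396
P₀ = 0.109679
Lq = P₀·a^c·ρ / (c!·(1−ρ)²) = 0.109679·51.28627·0.4396/(120·0.31408)
= 0.06560

Final: 0.06560


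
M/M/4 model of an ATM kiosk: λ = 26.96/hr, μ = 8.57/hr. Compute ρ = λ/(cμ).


ρ = λ/(cμ) = 26.96/(4·8.57) = 26.96/34.28 = 0.7865

Final: 0.7865


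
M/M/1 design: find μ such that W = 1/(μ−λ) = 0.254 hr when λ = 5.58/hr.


W = 1/(μ−λ) ⇒ μ − λ = 1/W = 1/0.254 = 3.9370
μ = λ + 1/W = 5.58 + 3.9370 = 9.5170 per hr

Final: 9.5170 /hr


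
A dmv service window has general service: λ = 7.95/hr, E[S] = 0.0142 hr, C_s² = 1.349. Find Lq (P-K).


ρ = λ·E[S] = 7.95·0.0142 = 0.1129
Lq = ρ²(1+C_s²)/(2(1−ρ)) = 0.01274·(1+1.349)/(2·0.8871)
= 0.01274·2.3490/1.7742 = 0.01687

Final: 0.01687


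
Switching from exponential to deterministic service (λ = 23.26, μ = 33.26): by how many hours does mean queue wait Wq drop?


ρ = 23.26/33.26 = 0.6993
Wq(M/M/1) = ρ/(μ−λ) = 0.6993/10.00 = 0.06993 hr
Wq(M/D/1) = ρ/(2(μ−λ)) = 0.03497 hr
Savings = 0.06993 − 0.03497 = 0.03497 hr

Final: 0.03497 hr


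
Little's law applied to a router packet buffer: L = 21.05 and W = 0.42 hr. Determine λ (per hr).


λ = L/W = 21.05/0.42 = 50.1190 /hr

Final: 50.1190 /hr


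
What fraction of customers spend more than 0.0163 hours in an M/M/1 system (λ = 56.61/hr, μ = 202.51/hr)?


W ~ Exponential(μ−λ) for M/M/1.
μ − λ = 202.51 − 56.61 = 145.9000
P(W > t) = e^{−(μ−λ)t} = e^{−2.3782} = 0.092720

Final: 0.092720


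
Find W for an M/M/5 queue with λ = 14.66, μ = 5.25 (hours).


a = 2.7924; ρ = 0.5585; P₀ = 0.058625
Lq = P₀·a^c·ρ/(c!(1−ρ)²) = 0.23761
Wq = Lq/λ = 0.23761/14.66 = 0.01621 hr
W = Wq + 1/μ = 0.01621 + 0.19048 = 0.20668 hr

Final: 0.20668 hr


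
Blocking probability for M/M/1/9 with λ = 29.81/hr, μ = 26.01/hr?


ρ = λ/μ = 29.81/26.01 = 1.1461
P_K = (1−ρ)ρ^K/(1−ρ^(K+1)) = (-0.1461·3.411887)/(1 − 3.910355)
= -0.498469/-2.910355 = 0.171274

Final: 0.171274


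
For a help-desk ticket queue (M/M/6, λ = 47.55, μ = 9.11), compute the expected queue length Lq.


a = λ/μ = 5.2195; ρ = a/6 = 0.8699
P₀ = 0.003099
Lq = P₀·a^c·ρ / (c!·(1−ρ)²) = 0.003099·20220.54542·0.8699/(720·0.01692)
= 4.47512

Final: 4.47512


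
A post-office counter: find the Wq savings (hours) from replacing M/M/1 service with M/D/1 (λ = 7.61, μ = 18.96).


ρ = 7.61/18.96 = 0.4014
Wq(M/M/1) = ρ/(μ−λ) = 0.4014/11.35 = 0.03536 hr
Wq(M/D/1) = ρ/(2(μ−λ)) = 0.01768 hr
Savings = 0.03536 − 0.01768 = 0.01768 hr

Final: 0.01768 hr


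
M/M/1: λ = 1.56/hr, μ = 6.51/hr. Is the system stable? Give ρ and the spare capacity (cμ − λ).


Total capacity cμ = 1·6.51 = 6.51/hr
ρ = λ/(cμ) = 1.56/6.51 = 0.2396
Stable ⇔ ρ < 1: YES
Spare capacity = cμ − λ = 6.51 − 1.56 = 4.95/hr

Final: ρ = 0.2396; stable; margin = 4.95/hr


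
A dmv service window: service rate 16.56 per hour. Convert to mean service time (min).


Mean service time = 1/μ = 1/16.56 hour = 0.06039 hour
In minutes: 0.06039 × 60 = 3.6232 min

Final: 3.6232 min


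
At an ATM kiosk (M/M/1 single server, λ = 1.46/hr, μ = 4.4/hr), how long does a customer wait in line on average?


ρ = 1.46/4.4 = 0.3318
Wq = ρ/(μ−λ) = 0.3318/(4.4 − 1.46) = 0.3318/2.94 = 0.1129 hr

Final: 0.1129 hr


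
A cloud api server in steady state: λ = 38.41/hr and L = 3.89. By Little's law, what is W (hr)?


W = L/λ = 3.89/38.41 = 0.1013 hr

Final: 0.1013 hr


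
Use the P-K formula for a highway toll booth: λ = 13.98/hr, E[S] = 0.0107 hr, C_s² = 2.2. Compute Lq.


ρ = λ·E[S] = 13.98·0.0107 = 0.1496
Lq = ρ²(1+C_s²)/(2(1−ρ)) = 0.02238·(1+2.2)/(2·0.8504)
= 0.02238·3.2000/1.7008 = 0.04210

Final: 0.04210


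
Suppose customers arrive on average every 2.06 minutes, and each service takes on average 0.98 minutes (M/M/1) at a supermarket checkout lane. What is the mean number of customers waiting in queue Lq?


λ = 60/2.06 = 29.1262 /hr
μ = 60/0.98 = 61.2245 /hr
ρ = λ/μ = 29.1262/61.2245 = 0.4757
Lq = ρ²/(1−ρ) = 0.2263/0.5243 = 0.4317

Final: 0.4317


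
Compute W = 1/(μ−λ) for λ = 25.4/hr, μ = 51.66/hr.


W = 1/(μ−λ) = 1/(51.66 − 25.4) = 1/26.26 = 0.03808 hr

Final: 0.03808 hr


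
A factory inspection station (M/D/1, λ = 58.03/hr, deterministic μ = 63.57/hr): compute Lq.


ρ = 58.03/63.57 = 0.9129
M/D/1: Lq = ρ²/(2(1−ρ)) = 0.8333/(2·0.08715) = 4.78094

Final: 4.78094


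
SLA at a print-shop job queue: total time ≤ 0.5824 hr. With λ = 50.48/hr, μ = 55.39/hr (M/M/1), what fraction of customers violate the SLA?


W ~ Exponential(μ−λ) for M/M/1.
μ − λ = 55.39 − 50.48 = 4.9100
P(W > t) = e^{−(μ−λ)t} = e^{−2.8596} = 0.057293

Final: 0.057293


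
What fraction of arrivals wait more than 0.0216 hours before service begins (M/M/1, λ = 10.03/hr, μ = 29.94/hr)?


ρ = 10.03/29.94 = 0.3350
P(Wq > t) = ρ·e^{−(μ−λ)t} = 0.3350·e^{−0.4301}
= 0.3350·0.650473 = 0.217911

Final: 0.217911


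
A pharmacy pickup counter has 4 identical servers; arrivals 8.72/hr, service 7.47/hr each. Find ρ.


ρ = λ/(cμ) = 8.72/(4·7.47) = 8.72/29.88 = 0.2918

Final: 0.2918


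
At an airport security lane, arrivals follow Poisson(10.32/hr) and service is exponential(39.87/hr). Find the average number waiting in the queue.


ρ = 10.32/39.87 = 0.2588
Lq = ρ²/(1−ρ) = 0.06700/0.7412 = 0.09040

Final: 0.09040


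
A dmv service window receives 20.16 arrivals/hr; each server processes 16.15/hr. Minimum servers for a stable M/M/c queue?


Stability requires cμ > λ ⇔ c > λ/μ.
λ/μ = 20.16/16.15 = 1.2483
Minimum integer c = ⌊1.2483⌋ + 1 = 2
Check: 2·16.15 = 32.30 > 20.16, while 1·16.15 = 16.15 ≤ 20.16

Final: 2 servers


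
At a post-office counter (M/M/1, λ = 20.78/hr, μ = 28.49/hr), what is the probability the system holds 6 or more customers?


ρ = 20.78/28.49 = 0.7294
P(N ≥ n) = ρ^n = 0.7294^6 = 0.150563

Final: 0.150563


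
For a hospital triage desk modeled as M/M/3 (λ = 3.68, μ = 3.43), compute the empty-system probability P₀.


a = λ/μ = 3.68/3.43 = 1.0729; ρ = a/c = 0.3576
Σ_{k=0}^{2} a^k/k! (terms k=0..2) = 1.00000 + 1.07289 + 0.57554 = 2.64843
Tail: a^3/(3!(1−ρ)) = 1.23498/(6·0.6424) = 0.32042
P₀ = 1/(2.64843 + 0.32042) = 1/2.96885 = 0.336831

Final: 0.336831


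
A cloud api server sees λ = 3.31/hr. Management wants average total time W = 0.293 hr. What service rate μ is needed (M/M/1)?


W = 1/(μ−λ) ⇒ μ − λ = 1/W = 1/0.293 = 3.4130
μ = λ + 1/W = 3.31 + 3.4130 = 6.7230 per hr

Final: 6.7230 /hr


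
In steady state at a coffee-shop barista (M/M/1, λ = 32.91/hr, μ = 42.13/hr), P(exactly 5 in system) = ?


ρ = 32.91/42.13 = 0.7812
P_n = (1−ρ)·ρ^n = (1 − 0.7812)·0.7812^5 = 0.2188·0.290859 = 0.063653

Final: 0.063653


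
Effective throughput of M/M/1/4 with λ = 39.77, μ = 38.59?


ρ = 1.0306; P_K = (1−ρ)ρ^4/(1−ρ^5) = 0.212226
λ_eff = λ(1 − P_K) = 39.77·(1 − 0.212226) = 39.77·0.787774 = 31.3298 /hr

Final: 31.3298 /hr


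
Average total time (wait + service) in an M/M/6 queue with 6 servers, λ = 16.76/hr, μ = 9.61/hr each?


a = 1.7440; ρ = 0.2907; P₀ = 0.174705
Lq = P₀·a^c·ρ/(c!(1−ρ)²) = 0.003944
Wq = Lq/λ = 0.003944/16.76 = 0.0002353 hr
W = Wq + 1/μ = 0.0002353 + 0.10406 = 0.10429 hr

Final: 0.10429 hr


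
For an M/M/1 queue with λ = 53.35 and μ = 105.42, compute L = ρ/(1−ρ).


ρ = λ/μ = 53.35/105.42 = 0.5061
L = ρ/(1−ρ) = 0.5061/(1 − 0.5061) = 0.5061/0.4939 = 1.0246

Final: 1.0246


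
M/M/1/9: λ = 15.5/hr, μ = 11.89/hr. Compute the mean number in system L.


ρ = 15.5/11.89 = 1.3036
L = ρ[1 − (K+1)ρ^K + Kρ^(K+1)] / [(1−ρ)(1−ρ^(K+1))]
Numerator: 1.3036·(1 − 10·10.872980 + 9·14.174196) = 25.861097
Denominator: (-0.3036)·(-13.174196) = 3.999903
L = 25.861097/3.999903 = 6.4654

Final: 6.4654


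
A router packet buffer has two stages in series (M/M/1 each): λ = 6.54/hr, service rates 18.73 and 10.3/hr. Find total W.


Each node sees arrival rate λ = 6.54/hr (tandem ⇒ throughput preserved).
W₁ = 1/(μ₁−λ) = 1/(18.73−6.54) = 0.08203 hr
W₂ = 1/(μ₂−λ) = 1/(10.3−6.54) = 0.26596 hr
W_total = W₁ + W₂ = 0.08203 + 0.26596 = 0.34799 hr

Final: 0.34799 hr


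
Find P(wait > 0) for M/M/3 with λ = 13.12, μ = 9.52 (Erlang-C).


a = λ/μ = 1.3782; ρ = a/3 = 0.4594
P₀ = 0.241852 (from M/M/c formula)
C(c,a) = [a^c/(c!(1−ρ))]·P₀ = [2.61752/(6·0.5406)]·0.241852
= 0.80696·0.241852 = 0.195164

Final: 0.195164


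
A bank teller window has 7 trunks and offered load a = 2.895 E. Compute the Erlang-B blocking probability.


B(c,a) = (a^c/c!) / Σ_{k=0}^{c} a^k/k!
a^7/7! = 0.338150
Σ terms (k=0..7): 1.00000 + 2.89500 + 4.19051 + 4.04384 + 2.92673 + 1.69458 + 0.81763 + 0.33815 = 17.906452
B = 0.338150/17.906452 = 0.018884

Final: 0.018884


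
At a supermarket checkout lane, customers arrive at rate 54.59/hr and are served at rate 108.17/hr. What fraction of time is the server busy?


ρ = λ/μ = 54.59/108.17 = 0.5047

Final: 0.5047


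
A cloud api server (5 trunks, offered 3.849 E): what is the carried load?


B(5,3.849) = 0.185527 (Erlang-B)
Carried load = a(1 − B) = 3.849·(1 − 0.185527) = 3.849·0.814473 = 3.1349 E

Final: 3.1349 Erlangs


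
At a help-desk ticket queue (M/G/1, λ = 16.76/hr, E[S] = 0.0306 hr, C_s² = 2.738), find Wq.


ρ = λ·E[S] = 16.76·0.0306 = 0.5129
E[S²] = E[S]²(1+C_s²) = 0.0306²·(1+2.738) = 0.003500
Wq = λ·E[S²]/(2(1−ρ)) = 16.76·0.003500/(2·0.4871) = 0.06021 hr

Final: 0.06021 hr


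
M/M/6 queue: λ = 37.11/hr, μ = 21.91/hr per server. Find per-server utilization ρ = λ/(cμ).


ρ = λ/(cμ) = 37.11/(6·21.91) = 37.11/131.46 = 0.2823

Final: 0.2823


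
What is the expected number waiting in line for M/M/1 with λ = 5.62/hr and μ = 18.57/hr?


ρ = 5.62/18.57 = 0.3026
Lq = ρ²/(1−ρ) = 0.09159/0.6974 = 0.1313

Final: 0.1313


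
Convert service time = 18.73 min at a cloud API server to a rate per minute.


μ = 1/(service time) in consistent units.
1 minute = 1 min, so μ = 1/18.73 = 0.05339 per minute

Final: 0.05339 /min


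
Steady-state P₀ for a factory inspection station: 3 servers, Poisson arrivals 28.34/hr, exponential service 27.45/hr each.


a = λ/μ = 28.34/27.45 = 1.0324; ρ = a/c = 0.3441
Σ_{k=0}^{2} a^k/k! (terms k=0..2) = 1.00000 + 1.03242 + 0.53295 = 2.56537
Tail: a^3/(3!(1−ρ)) = 1.10046/(6·0.6559) = 0.27965
P₀ = 1/(2.56537 + 0.27965) = 1/2.84502 = 0.351492

Final: 0.351492


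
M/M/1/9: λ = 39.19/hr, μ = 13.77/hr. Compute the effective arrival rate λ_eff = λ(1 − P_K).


ρ = 2.8460; P_K = (1−ρ)ρ^9/(1−ρ^10) = 0.648653
λ_eff = λ(1 − P_K) = 39.19·(1 − 0.648653) = 39.19·0.351347 = 13.7693 /hr

Final: 13.7693 /hr


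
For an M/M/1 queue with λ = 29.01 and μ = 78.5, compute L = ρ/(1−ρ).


ρ = λ/μ = 29.01/78.5 = 0.3696
L = ρ/(1−ρ) = 0.3696/(1 − 0.3696) = 0.3696/0.6304 = 0.5862

Final: 0.5862


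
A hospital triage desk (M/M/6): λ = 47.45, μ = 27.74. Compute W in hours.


a = 1.7105; ρ = 0.2851; P₀ = 0.180668
Lq = P₀·a^c·ρ/(c!(1−ρ)²) = 0.003506
Wq = Lq/λ = 0.003506/47.45 = 0.00007389 hr
W = Wq + 1/μ = 0.00007389 + 0.03605 = 0.03612 hr

Final: 0.03612 hr


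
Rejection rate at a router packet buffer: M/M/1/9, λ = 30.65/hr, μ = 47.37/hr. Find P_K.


ρ = λ/μ = 30.65/47.37 = 0.6470
P_K = (1−ρ)ρ^K/(1−ρ^(K+1)) = (0.3530·0.019877)/(1 − 0.012861)
= 0.007016/0.987139 = 0.007107

Final: 0.007107


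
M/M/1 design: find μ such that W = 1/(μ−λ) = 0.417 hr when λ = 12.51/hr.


W = 1/(μ−λ) ⇒ μ − λ = 1/W = 1/0.417 = 2.3981
μ = λ + 1/W = 12.51 + 2.3981 = 14.9081 per hr

Final: 14.9081 /hr


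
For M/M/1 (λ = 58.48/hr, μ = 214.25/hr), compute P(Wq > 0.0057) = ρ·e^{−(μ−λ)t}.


ρ = 58.48/214.25 = 0.2730
P(Wq > t) = ρ·e^{−(μ−λ)t} = 0.2730·e^{−0.8879}
= 0.2730·0.411524 = 0.112326

Final: 0.112326


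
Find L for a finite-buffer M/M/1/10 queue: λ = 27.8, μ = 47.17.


ρ = 27.8/47.17 = 0.5894
L = ρ[1 − (K+1)ρ^K + Kρ^(K+1)] / [(1−ρ)(1−ρ^(K+1))]
Numerator: 0.5894·(1 − 11·0.005056 + 10·0.002980) = 0.574142
Denominator: (0.4106)·(0.997020) = 0.409419
L = 0.574142/0.409419 = 1.4023

Final: 1.4023


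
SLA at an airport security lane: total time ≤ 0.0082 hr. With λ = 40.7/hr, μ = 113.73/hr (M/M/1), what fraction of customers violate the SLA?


W ~ Exponential(μ−λ) for M/M/1.
μ − λ = 113.73 − 40.7 = 73.0300
P(W > t) = e^{−(μ−λ)t} = e^{−0.5988} = 0.549445

Final: 0.549445


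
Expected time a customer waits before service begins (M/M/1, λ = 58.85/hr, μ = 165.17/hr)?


ρ = 58.85/165.17 = 0.3563
Wq = ρ/(μ−λ) = 0.3563/(165.17 − 58.85) = 0.3563/106.32 = 0.003351 hr

Final: 0.003351 hr


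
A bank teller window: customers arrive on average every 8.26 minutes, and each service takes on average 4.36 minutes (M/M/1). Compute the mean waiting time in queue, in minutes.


λ = 60/8.26 = 7.2639 /hr
μ = 60/4.36 = 13.7615 /hr
ρ = λ/μ = 7.2639/13.7615 = 0.5278
Wq = ρ/(μ−λ) = 0.5278/(13.7615−7.2639) = 0.08124 hr
In minutes: 0.08124·60 = 4.874 min

Final: 4.874 min


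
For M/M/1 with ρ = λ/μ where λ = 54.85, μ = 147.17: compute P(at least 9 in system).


ρ = 54.85/147.17 = 0.3727
P(N ≥ n) = ρ^n = 0.3727^9 = 0.0001387

Final: 0.0001387


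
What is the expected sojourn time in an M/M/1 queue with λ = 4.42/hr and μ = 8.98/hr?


W = 1/(μ−λ) = 1/(8.98 − 4.42) = 1/4.56 = 0.2193 hr

Final: 0.2193 hr


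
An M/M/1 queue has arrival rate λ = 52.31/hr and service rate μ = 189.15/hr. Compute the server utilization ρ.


ρ = λ/μ = 52.31/189.15 = 0.2766

Final: 0.2766


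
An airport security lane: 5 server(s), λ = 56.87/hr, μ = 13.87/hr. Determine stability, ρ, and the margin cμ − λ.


Total capacity cμ = 5·13.87 = 69.35/hr
ρ = λ/(cμ) = 56.87/69.35 = 0.8200
Stable ⇔ ρ < 1: YES
Spare capacity = cμ − λ = 69.35 − 56.87 = 12.48/hr

Final: ρ = 0.8200; stable; margin = 12.48/hr


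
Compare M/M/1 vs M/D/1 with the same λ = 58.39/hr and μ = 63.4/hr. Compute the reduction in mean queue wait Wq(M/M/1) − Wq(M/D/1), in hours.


ρ = 58.39/63.4 = 0.9210
Wq(M/M/1) = ρ/(μ−λ) = 0.9210/5.01 = 0.18383 hr
Wq(M/D/1) = ρ/(2(μ−λ)) = 0.09191 hr
Savings = 0.18383 − 0.09191 = 0.09191 hr

Final: 0.09191 hr


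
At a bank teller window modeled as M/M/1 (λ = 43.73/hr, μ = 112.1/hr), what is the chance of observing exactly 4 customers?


ρ = 43.73/112.1 = 0.3901
P_n = (1−ρ)·ρ^n = (1 − 0.3901)·0.3901^4 = 0.6099·0.023158 = 0.014124

Final: 0.014124


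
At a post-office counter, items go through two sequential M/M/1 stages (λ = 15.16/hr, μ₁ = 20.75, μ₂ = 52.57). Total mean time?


Each node sees arrival rate λ = 15.16/hr (tandem ⇒ throughput preserved).
W₁ = 1/(μ₁−λ) = 1/(20.75−15.16) = 0.17889 hr
W₂ = 1/(μ₂−λ) = 1/(52.57−15.16) = 0.02673 hr
W_total = W₁ + W₂ = 0.17889 + 0.02673 = 0.20562 hr

Final: 0.20562 hr


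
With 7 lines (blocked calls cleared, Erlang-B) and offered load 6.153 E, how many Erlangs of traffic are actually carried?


B(7,6.153) = 0.194998 (Erlang-B)
Carried load = a(1 − B) = 6.153·(1 − 0.194998) = 6.153·0.805002 = 4.9532 E

Final: 4.9532 Erlangs


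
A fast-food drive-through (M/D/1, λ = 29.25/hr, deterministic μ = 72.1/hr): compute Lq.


ρ = 29.25/72.1 = 0.4057
M/D/1: Lq = ρ²/(2(1−ρ)) = 0.1646/(2·0.5943) = 0.13846

Final: 0.13846


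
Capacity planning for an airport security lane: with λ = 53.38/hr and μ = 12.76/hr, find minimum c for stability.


Stability requires cμ > λ ⇔ c > λ/μ.
λ/μ = 53.38/12.76 = 4.1834
Minimum integer c = ⌊4.1834⌋ + 1 = 5
Check: 5·12.76 = 63.80 > 53.38, while 4·12.76 = 51.04 ≤ 53.38

Final: 5 servers


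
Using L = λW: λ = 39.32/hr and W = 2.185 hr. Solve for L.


L = λW = 39.32·2.185 = 85.9142

Final: 85.9142


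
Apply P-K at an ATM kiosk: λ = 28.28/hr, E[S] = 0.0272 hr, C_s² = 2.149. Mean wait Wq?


ρ = λ·E[S] = 28.28·0.0272 = 0.7692
E[S²] = E[S]²(1+C_s²) = 0.0272²·(1+2.149) = 0.002330
Wq = λ·E[S²]/(2(1−ρ)) = 28.28·0.002330/(2·0.2308) = 0.14274 hr

Final: 0.14274 hr


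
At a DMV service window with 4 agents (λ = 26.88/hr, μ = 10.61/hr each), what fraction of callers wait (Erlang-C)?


a = λ/μ = 2.5335; ρ = a/4 = 0.6334
P₀ = 0.070749 (from M/M/c formula)
C(c,a) = [a^c/(c!(1−ρ))]·P₀ = [41.19604/(24·0.3666)]·0.070749
= 4.68177·0.070749 = 0.331228

Final: 0.331228


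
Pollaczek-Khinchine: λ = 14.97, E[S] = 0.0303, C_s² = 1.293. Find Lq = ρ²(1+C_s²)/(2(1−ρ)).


ρ = λ·E[S] = 14.97·0.0303 = 0.4536
Lq = ρ²(1+C_s²)/(2(1−ρ)) = 0.2057·(1+1.293)/(2·0.5464)
= 0.2057·2.2930/1.0928 = 0.43170

Final: 0.43170


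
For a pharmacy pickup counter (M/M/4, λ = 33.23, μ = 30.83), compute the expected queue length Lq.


a = λ/μ = 1.0778; ρ = a/4 = 0.2695
P₀ = 0.339628
Lq = P₀·a^c·ρ / (c!·(1−ρ)²) = 0.339628·1.34967·0.2695/(24·0.53369)
= 0.009643

Final: 0.009643


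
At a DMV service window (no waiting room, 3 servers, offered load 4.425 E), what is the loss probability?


B(c,a) = (a^c/c!) / Σ_{k=0}^{c} a^k/k!
a^3/3! = 14.440711
Σ terms (k=0..3): 1.00000 + 4.42500 + 9.79031 + 14.44071 = 29.656023
B = 14.440711/29.656023 = 0.486940

Final: 0.486940


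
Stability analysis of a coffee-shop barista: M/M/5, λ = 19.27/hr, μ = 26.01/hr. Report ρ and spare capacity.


Total capacity cμ = 5·26.01 = 130.05/hr
ρ = λ/(cμ) = 19.27/130.05 = 0.1482
Stable ⇔ ρ < 1: YES
Spare capacity = cμ − λ = 130.05 − 19.27 = 110.78/hr

Final: ρ = 0.1482; stable; margin = 110.78/hr


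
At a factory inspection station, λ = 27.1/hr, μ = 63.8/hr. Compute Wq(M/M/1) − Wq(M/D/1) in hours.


ρ = 27.1/63.8 = 0.4248
Wq(M/M/1) = ρ/(μ−λ) = 0.4248/36.70 = 0.01157 hr
Wq(M/D/1) = ρ/(2(μ−λ)) = 0.005787 hr
Savings = 0.01157 − 0.005787 = 0.005787 hr

Final: 0.005787 hr


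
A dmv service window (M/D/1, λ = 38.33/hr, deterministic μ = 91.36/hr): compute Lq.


ρ = 38.33/91.36 = 0.4195
M/D/1: Lq = ρ²/(2(1−ρ)) = 0.1760/(2·0.5805) = 0.15162

Final: 0.15162


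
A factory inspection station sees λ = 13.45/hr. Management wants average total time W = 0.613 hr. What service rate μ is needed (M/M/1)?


W = 1/(μ−λ) ⇒ μ − λ = 1/W = 1/0.613 = 1.6313
μ = λ + 1/W = 13.45 + 1.6313 = 15.0813 per hr

Final: 15.0813 /hr


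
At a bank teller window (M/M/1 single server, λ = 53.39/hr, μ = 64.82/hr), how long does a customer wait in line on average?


ρ = 53.39/64.82 = 0.8237
Wq = ρ/(μ−λ) = 0.8237/(64.82 − 53.39) = 0.8237/11.43 = 0.07206 hr

Final: 0.07206 hr


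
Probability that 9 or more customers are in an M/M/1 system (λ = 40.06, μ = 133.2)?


ρ = 40.06/133.2 = 0.3008
P(N ≥ n) = ρ^n = 0.3008^9 = 0.00002013

Final: 0.00002013
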